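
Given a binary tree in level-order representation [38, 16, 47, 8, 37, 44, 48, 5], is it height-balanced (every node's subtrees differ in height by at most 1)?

Tree (level-order array): [38, 16, 47, 8, 37, 44, 48, 5]
Definition: a tree is height-balanced if, at every node, |h(left) - h(right)| <= 1 (empty subtree has height -1).
Bottom-up per-node check:
  node 5: h_left=-1, h_right=-1, diff=0 [OK], height=0
  node 8: h_left=0, h_right=-1, diff=1 [OK], height=1
  node 37: h_left=-1, h_right=-1, diff=0 [OK], height=0
  node 16: h_left=1, h_right=0, diff=1 [OK], height=2
  node 44: h_left=-1, h_right=-1, diff=0 [OK], height=0
  node 48: h_left=-1, h_right=-1, diff=0 [OK], height=0
  node 47: h_left=0, h_right=0, diff=0 [OK], height=1
  node 38: h_left=2, h_right=1, diff=1 [OK], height=3
All nodes satisfy the balance condition.
Result: Balanced


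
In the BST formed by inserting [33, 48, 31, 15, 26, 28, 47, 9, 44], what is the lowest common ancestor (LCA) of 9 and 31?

Tree insertion order: [33, 48, 31, 15, 26, 28, 47, 9, 44]
Tree (level-order array): [33, 31, 48, 15, None, 47, None, 9, 26, 44, None, None, None, None, 28]
In a BST, the LCA of p=9, q=31 is the first node v on the
root-to-leaf path with p <= v <= q (go left if both < v, right if both > v).
Walk from root:
  at 33: both 9 and 31 < 33, go left
  at 31: 9 <= 31 <= 31, this is the LCA
LCA = 31


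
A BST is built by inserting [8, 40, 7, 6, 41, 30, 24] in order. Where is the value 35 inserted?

Starting tree (level order): [8, 7, 40, 6, None, 30, 41, None, None, 24]
Insertion path: 8 -> 40 -> 30
Result: insert 35 as right child of 30
Final tree (level order): [8, 7, 40, 6, None, 30, 41, None, None, 24, 35]


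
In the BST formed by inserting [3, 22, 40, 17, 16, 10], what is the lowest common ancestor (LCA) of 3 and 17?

Tree insertion order: [3, 22, 40, 17, 16, 10]
Tree (level-order array): [3, None, 22, 17, 40, 16, None, None, None, 10]
In a BST, the LCA of p=3, q=17 is the first node v on the
root-to-leaf path with p <= v <= q (go left if both < v, right if both > v).
Walk from root:
  at 3: 3 <= 3 <= 17, this is the LCA
LCA = 3


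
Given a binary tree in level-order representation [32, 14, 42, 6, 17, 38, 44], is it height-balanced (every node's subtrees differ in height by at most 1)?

Tree (level-order array): [32, 14, 42, 6, 17, 38, 44]
Definition: a tree is height-balanced if, at every node, |h(left) - h(right)| <= 1 (empty subtree has height -1).
Bottom-up per-node check:
  node 6: h_left=-1, h_right=-1, diff=0 [OK], height=0
  node 17: h_left=-1, h_right=-1, diff=0 [OK], height=0
  node 14: h_left=0, h_right=0, diff=0 [OK], height=1
  node 38: h_left=-1, h_right=-1, diff=0 [OK], height=0
  node 44: h_left=-1, h_right=-1, diff=0 [OK], height=0
  node 42: h_left=0, h_right=0, diff=0 [OK], height=1
  node 32: h_left=1, h_right=1, diff=0 [OK], height=2
All nodes satisfy the balance condition.
Result: Balanced


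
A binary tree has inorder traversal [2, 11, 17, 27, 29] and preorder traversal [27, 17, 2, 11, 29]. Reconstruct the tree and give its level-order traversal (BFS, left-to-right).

Inorder:  [2, 11, 17, 27, 29]
Preorder: [27, 17, 2, 11, 29]
Algorithm: preorder visits root first, so consume preorder in order;
for each root, split the current inorder slice at that value into
left-subtree inorder and right-subtree inorder, then recurse.
Recursive splits:
  root=27; inorder splits into left=[2, 11, 17], right=[29]
  root=17; inorder splits into left=[2, 11], right=[]
  root=2; inorder splits into left=[], right=[11]
  root=11; inorder splits into left=[], right=[]
  root=29; inorder splits into left=[], right=[]
Reconstructed level-order: [27, 17, 29, 2, 11]


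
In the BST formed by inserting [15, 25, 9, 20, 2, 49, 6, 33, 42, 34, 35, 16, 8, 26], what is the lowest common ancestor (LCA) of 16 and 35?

Tree insertion order: [15, 25, 9, 20, 2, 49, 6, 33, 42, 34, 35, 16, 8, 26]
Tree (level-order array): [15, 9, 25, 2, None, 20, 49, None, 6, 16, None, 33, None, None, 8, None, None, 26, 42, None, None, None, None, 34, None, None, 35]
In a BST, the LCA of p=16, q=35 is the first node v on the
root-to-leaf path with p <= v <= q (go left if both < v, right if both > v).
Walk from root:
  at 15: both 16 and 35 > 15, go right
  at 25: 16 <= 25 <= 35, this is the LCA
LCA = 25


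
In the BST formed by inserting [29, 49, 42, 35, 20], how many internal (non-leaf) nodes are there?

Tree built from: [29, 49, 42, 35, 20]
Tree (level-order array): [29, 20, 49, None, None, 42, None, 35]
Rule: An internal node has at least one child.
Per-node child counts:
  node 29: 2 child(ren)
  node 20: 0 child(ren)
  node 49: 1 child(ren)
  node 42: 1 child(ren)
  node 35: 0 child(ren)
Matching nodes: [29, 49, 42]
Count of internal (non-leaf) nodes: 3


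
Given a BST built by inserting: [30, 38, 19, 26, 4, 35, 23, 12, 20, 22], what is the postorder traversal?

Tree insertion order: [30, 38, 19, 26, 4, 35, 23, 12, 20, 22]
Tree (level-order array): [30, 19, 38, 4, 26, 35, None, None, 12, 23, None, None, None, None, None, 20, None, None, 22]
Postorder traversal: [12, 4, 22, 20, 23, 26, 19, 35, 38, 30]


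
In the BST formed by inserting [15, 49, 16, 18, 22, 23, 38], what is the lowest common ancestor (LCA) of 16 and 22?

Tree insertion order: [15, 49, 16, 18, 22, 23, 38]
Tree (level-order array): [15, None, 49, 16, None, None, 18, None, 22, None, 23, None, 38]
In a BST, the LCA of p=16, q=22 is the first node v on the
root-to-leaf path with p <= v <= q (go left if both < v, right if both > v).
Walk from root:
  at 15: both 16 and 22 > 15, go right
  at 49: both 16 and 22 < 49, go left
  at 16: 16 <= 16 <= 22, this is the LCA
LCA = 16


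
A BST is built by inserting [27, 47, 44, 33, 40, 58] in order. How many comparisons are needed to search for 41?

Search path for 41: 27 -> 47 -> 44 -> 33 -> 40
Found: False
Comparisons: 5


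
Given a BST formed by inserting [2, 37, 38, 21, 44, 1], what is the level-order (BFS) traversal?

Tree insertion order: [2, 37, 38, 21, 44, 1]
Tree (level-order array): [2, 1, 37, None, None, 21, 38, None, None, None, 44]
BFS from the root, enqueuing left then right child of each popped node:
  queue [2] -> pop 2, enqueue [1, 37], visited so far: [2]
  queue [1, 37] -> pop 1, enqueue [none], visited so far: [2, 1]
  queue [37] -> pop 37, enqueue [21, 38], visited so far: [2, 1, 37]
  queue [21, 38] -> pop 21, enqueue [none], visited so far: [2, 1, 37, 21]
  queue [38] -> pop 38, enqueue [44], visited so far: [2, 1, 37, 21, 38]
  queue [44] -> pop 44, enqueue [none], visited so far: [2, 1, 37, 21, 38, 44]
Result: [2, 1, 37, 21, 38, 44]


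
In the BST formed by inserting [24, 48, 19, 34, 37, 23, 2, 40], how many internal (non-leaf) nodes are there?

Tree built from: [24, 48, 19, 34, 37, 23, 2, 40]
Tree (level-order array): [24, 19, 48, 2, 23, 34, None, None, None, None, None, None, 37, None, 40]
Rule: An internal node has at least one child.
Per-node child counts:
  node 24: 2 child(ren)
  node 19: 2 child(ren)
  node 2: 0 child(ren)
  node 23: 0 child(ren)
  node 48: 1 child(ren)
  node 34: 1 child(ren)
  node 37: 1 child(ren)
  node 40: 0 child(ren)
Matching nodes: [24, 19, 48, 34, 37]
Count of internal (non-leaf) nodes: 5


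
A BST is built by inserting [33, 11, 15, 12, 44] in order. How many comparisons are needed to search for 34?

Search path for 34: 33 -> 44
Found: False
Comparisons: 2


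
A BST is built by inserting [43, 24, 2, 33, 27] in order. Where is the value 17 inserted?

Starting tree (level order): [43, 24, None, 2, 33, None, None, 27]
Insertion path: 43 -> 24 -> 2
Result: insert 17 as right child of 2
Final tree (level order): [43, 24, None, 2, 33, None, 17, 27]


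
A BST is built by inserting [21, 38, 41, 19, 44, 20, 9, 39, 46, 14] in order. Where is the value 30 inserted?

Starting tree (level order): [21, 19, 38, 9, 20, None, 41, None, 14, None, None, 39, 44, None, None, None, None, None, 46]
Insertion path: 21 -> 38
Result: insert 30 as left child of 38
Final tree (level order): [21, 19, 38, 9, 20, 30, 41, None, 14, None, None, None, None, 39, 44, None, None, None, None, None, 46]


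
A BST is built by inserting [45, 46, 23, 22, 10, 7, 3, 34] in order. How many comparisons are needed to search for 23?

Search path for 23: 45 -> 23
Found: True
Comparisons: 2


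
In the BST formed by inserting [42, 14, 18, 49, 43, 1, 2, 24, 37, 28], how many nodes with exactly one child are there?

Tree built from: [42, 14, 18, 49, 43, 1, 2, 24, 37, 28]
Tree (level-order array): [42, 14, 49, 1, 18, 43, None, None, 2, None, 24, None, None, None, None, None, 37, 28]
Rule: These are nodes with exactly 1 non-null child.
Per-node child counts:
  node 42: 2 child(ren)
  node 14: 2 child(ren)
  node 1: 1 child(ren)
  node 2: 0 child(ren)
  node 18: 1 child(ren)
  node 24: 1 child(ren)
  node 37: 1 child(ren)
  node 28: 0 child(ren)
  node 49: 1 child(ren)
  node 43: 0 child(ren)
Matching nodes: [1, 18, 24, 37, 49]
Count of nodes with exactly one child: 5


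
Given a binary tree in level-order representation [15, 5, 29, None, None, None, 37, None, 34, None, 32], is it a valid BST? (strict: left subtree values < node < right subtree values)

Level-order array: [15, 5, 29, None, None, None, 37, None, 34, None, 32]
Validate using subtree bounds (lo, hi): at each node, require lo < value < hi,
then recurse left with hi=value and right with lo=value.
Preorder trace (stopping at first violation):
  at node 15 with bounds (-inf, +inf): OK
  at node 5 with bounds (-inf, 15): OK
  at node 29 with bounds (15, +inf): OK
  at node 37 with bounds (29, +inf): OK
  at node 34 with bounds (37, +inf): VIOLATION
Node 34 violates its bound: not (37 < 34 < +inf).
Result: Not a valid BST


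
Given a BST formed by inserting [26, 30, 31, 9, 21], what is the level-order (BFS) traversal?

Tree insertion order: [26, 30, 31, 9, 21]
Tree (level-order array): [26, 9, 30, None, 21, None, 31]
BFS from the root, enqueuing left then right child of each popped node:
  queue [26] -> pop 26, enqueue [9, 30], visited so far: [26]
  queue [9, 30] -> pop 9, enqueue [21], visited so far: [26, 9]
  queue [30, 21] -> pop 30, enqueue [31], visited so far: [26, 9, 30]
  queue [21, 31] -> pop 21, enqueue [none], visited so far: [26, 9, 30, 21]
  queue [31] -> pop 31, enqueue [none], visited so far: [26, 9, 30, 21, 31]
Result: [26, 9, 30, 21, 31]


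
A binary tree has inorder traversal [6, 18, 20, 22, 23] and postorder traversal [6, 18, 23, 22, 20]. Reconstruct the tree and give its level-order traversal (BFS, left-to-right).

Inorder:   [6, 18, 20, 22, 23]
Postorder: [6, 18, 23, 22, 20]
Algorithm: postorder visits root last, so walk postorder right-to-left;
each value is the root of the current inorder slice — split it at that
value, recurse on the right subtree first, then the left.
Recursive splits:
  root=20; inorder splits into left=[6, 18], right=[22, 23]
  root=22; inorder splits into left=[], right=[23]
  root=23; inorder splits into left=[], right=[]
  root=18; inorder splits into left=[6], right=[]
  root=6; inorder splits into left=[], right=[]
Reconstructed level-order: [20, 18, 22, 6, 23]


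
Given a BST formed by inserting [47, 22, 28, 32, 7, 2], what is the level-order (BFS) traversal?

Tree insertion order: [47, 22, 28, 32, 7, 2]
Tree (level-order array): [47, 22, None, 7, 28, 2, None, None, 32]
BFS from the root, enqueuing left then right child of each popped node:
  queue [47] -> pop 47, enqueue [22], visited so far: [47]
  queue [22] -> pop 22, enqueue [7, 28], visited so far: [47, 22]
  queue [7, 28] -> pop 7, enqueue [2], visited so far: [47, 22, 7]
  queue [28, 2] -> pop 28, enqueue [32], visited so far: [47, 22, 7, 28]
  queue [2, 32] -> pop 2, enqueue [none], visited so far: [47, 22, 7, 28, 2]
  queue [32] -> pop 32, enqueue [none], visited so far: [47, 22, 7, 28, 2, 32]
Result: [47, 22, 7, 28, 2, 32]


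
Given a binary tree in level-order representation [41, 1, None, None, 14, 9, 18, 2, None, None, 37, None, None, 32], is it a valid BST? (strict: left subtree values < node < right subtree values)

Level-order array: [41, 1, None, None, 14, 9, 18, 2, None, None, 37, None, None, 32]
Validate using subtree bounds (lo, hi): at each node, require lo < value < hi,
then recurse left with hi=value and right with lo=value.
Preorder trace (stopping at first violation):
  at node 41 with bounds (-inf, +inf): OK
  at node 1 with bounds (-inf, 41): OK
  at node 14 with bounds (1, 41): OK
  at node 9 with bounds (1, 14): OK
  at node 2 with bounds (1, 9): OK
  at node 18 with bounds (14, 41): OK
  at node 37 with bounds (18, 41): OK
  at node 32 with bounds (18, 37): OK
No violation found at any node.
Result: Valid BST


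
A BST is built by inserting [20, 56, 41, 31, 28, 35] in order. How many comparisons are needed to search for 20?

Search path for 20: 20
Found: True
Comparisons: 1


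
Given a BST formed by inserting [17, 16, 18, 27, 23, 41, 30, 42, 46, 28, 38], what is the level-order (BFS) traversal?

Tree insertion order: [17, 16, 18, 27, 23, 41, 30, 42, 46, 28, 38]
Tree (level-order array): [17, 16, 18, None, None, None, 27, 23, 41, None, None, 30, 42, 28, 38, None, 46]
BFS from the root, enqueuing left then right child of each popped node:
  queue [17] -> pop 17, enqueue [16, 18], visited so far: [17]
  queue [16, 18] -> pop 16, enqueue [none], visited so far: [17, 16]
  queue [18] -> pop 18, enqueue [27], visited so far: [17, 16, 18]
  queue [27] -> pop 27, enqueue [23, 41], visited so far: [17, 16, 18, 27]
  queue [23, 41] -> pop 23, enqueue [none], visited so far: [17, 16, 18, 27, 23]
  queue [41] -> pop 41, enqueue [30, 42], visited so far: [17, 16, 18, 27, 23, 41]
  queue [30, 42] -> pop 30, enqueue [28, 38], visited so far: [17, 16, 18, 27, 23, 41, 30]
  queue [42, 28, 38] -> pop 42, enqueue [46], visited so far: [17, 16, 18, 27, 23, 41, 30, 42]
  queue [28, 38, 46] -> pop 28, enqueue [none], visited so far: [17, 16, 18, 27, 23, 41, 30, 42, 28]
  queue [38, 46] -> pop 38, enqueue [none], visited so far: [17, 16, 18, 27, 23, 41, 30, 42, 28, 38]
  queue [46] -> pop 46, enqueue [none], visited so far: [17, 16, 18, 27, 23, 41, 30, 42, 28, 38, 46]
Result: [17, 16, 18, 27, 23, 41, 30, 42, 28, 38, 46]


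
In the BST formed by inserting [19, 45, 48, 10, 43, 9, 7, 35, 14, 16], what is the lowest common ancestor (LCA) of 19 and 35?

Tree insertion order: [19, 45, 48, 10, 43, 9, 7, 35, 14, 16]
Tree (level-order array): [19, 10, 45, 9, 14, 43, 48, 7, None, None, 16, 35]
In a BST, the LCA of p=19, q=35 is the first node v on the
root-to-leaf path with p <= v <= q (go left if both < v, right if both > v).
Walk from root:
  at 19: 19 <= 19 <= 35, this is the LCA
LCA = 19


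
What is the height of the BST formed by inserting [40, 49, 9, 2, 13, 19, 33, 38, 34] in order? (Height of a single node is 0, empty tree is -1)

Insertion order: [40, 49, 9, 2, 13, 19, 33, 38, 34]
Tree (level-order array): [40, 9, 49, 2, 13, None, None, None, None, None, 19, None, 33, None, 38, 34]
Compute height bottom-up (empty subtree = -1):
  height(2) = 1 + max(-1, -1) = 0
  height(34) = 1 + max(-1, -1) = 0
  height(38) = 1 + max(0, -1) = 1
  height(33) = 1 + max(-1, 1) = 2
  height(19) = 1 + max(-1, 2) = 3
  height(13) = 1 + max(-1, 3) = 4
  height(9) = 1 + max(0, 4) = 5
  height(49) = 1 + max(-1, -1) = 0
  height(40) = 1 + max(5, 0) = 6
Height = 6


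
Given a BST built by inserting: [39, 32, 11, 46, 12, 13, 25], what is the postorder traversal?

Tree insertion order: [39, 32, 11, 46, 12, 13, 25]
Tree (level-order array): [39, 32, 46, 11, None, None, None, None, 12, None, 13, None, 25]
Postorder traversal: [25, 13, 12, 11, 32, 46, 39]


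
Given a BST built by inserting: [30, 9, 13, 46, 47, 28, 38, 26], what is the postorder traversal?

Tree insertion order: [30, 9, 13, 46, 47, 28, 38, 26]
Tree (level-order array): [30, 9, 46, None, 13, 38, 47, None, 28, None, None, None, None, 26]
Postorder traversal: [26, 28, 13, 9, 38, 47, 46, 30]


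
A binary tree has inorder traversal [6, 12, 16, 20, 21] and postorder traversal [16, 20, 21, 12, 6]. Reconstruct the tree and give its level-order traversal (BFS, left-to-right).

Inorder:   [6, 12, 16, 20, 21]
Postorder: [16, 20, 21, 12, 6]
Algorithm: postorder visits root last, so walk postorder right-to-left;
each value is the root of the current inorder slice — split it at that
value, recurse on the right subtree first, then the left.
Recursive splits:
  root=6; inorder splits into left=[], right=[12, 16, 20, 21]
  root=12; inorder splits into left=[], right=[16, 20, 21]
  root=21; inorder splits into left=[16, 20], right=[]
  root=20; inorder splits into left=[16], right=[]
  root=16; inorder splits into left=[], right=[]
Reconstructed level-order: [6, 12, 21, 20, 16]


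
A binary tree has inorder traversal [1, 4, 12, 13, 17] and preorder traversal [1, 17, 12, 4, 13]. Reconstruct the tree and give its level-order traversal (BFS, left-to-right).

Inorder:  [1, 4, 12, 13, 17]
Preorder: [1, 17, 12, 4, 13]
Algorithm: preorder visits root first, so consume preorder in order;
for each root, split the current inorder slice at that value into
left-subtree inorder and right-subtree inorder, then recurse.
Recursive splits:
  root=1; inorder splits into left=[], right=[4, 12, 13, 17]
  root=17; inorder splits into left=[4, 12, 13], right=[]
  root=12; inorder splits into left=[4], right=[13]
  root=4; inorder splits into left=[], right=[]
  root=13; inorder splits into left=[], right=[]
Reconstructed level-order: [1, 17, 12, 4, 13]


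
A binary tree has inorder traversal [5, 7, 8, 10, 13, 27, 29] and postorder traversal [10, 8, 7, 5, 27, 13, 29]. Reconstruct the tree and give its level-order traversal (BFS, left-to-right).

Inorder:   [5, 7, 8, 10, 13, 27, 29]
Postorder: [10, 8, 7, 5, 27, 13, 29]
Algorithm: postorder visits root last, so walk postorder right-to-left;
each value is the root of the current inorder slice — split it at that
value, recurse on the right subtree first, then the left.
Recursive splits:
  root=29; inorder splits into left=[5, 7, 8, 10, 13, 27], right=[]
  root=13; inorder splits into left=[5, 7, 8, 10], right=[27]
  root=27; inorder splits into left=[], right=[]
  root=5; inorder splits into left=[], right=[7, 8, 10]
  root=7; inorder splits into left=[], right=[8, 10]
  root=8; inorder splits into left=[], right=[10]
  root=10; inorder splits into left=[], right=[]
Reconstructed level-order: [29, 13, 5, 27, 7, 8, 10]


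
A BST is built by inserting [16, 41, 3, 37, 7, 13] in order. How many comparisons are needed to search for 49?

Search path for 49: 16 -> 41
Found: False
Comparisons: 2


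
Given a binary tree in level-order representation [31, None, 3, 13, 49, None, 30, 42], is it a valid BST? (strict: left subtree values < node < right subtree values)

Level-order array: [31, None, 3, 13, 49, None, 30, 42]
Validate using subtree bounds (lo, hi): at each node, require lo < value < hi,
then recurse left with hi=value and right with lo=value.
Preorder trace (stopping at first violation):
  at node 31 with bounds (-inf, +inf): OK
  at node 3 with bounds (31, +inf): VIOLATION
Node 3 violates its bound: not (31 < 3 < +inf).
Result: Not a valid BST


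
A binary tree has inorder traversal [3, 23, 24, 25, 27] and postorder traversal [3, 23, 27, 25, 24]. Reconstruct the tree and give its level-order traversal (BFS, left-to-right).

Inorder:   [3, 23, 24, 25, 27]
Postorder: [3, 23, 27, 25, 24]
Algorithm: postorder visits root last, so walk postorder right-to-left;
each value is the root of the current inorder slice — split it at that
value, recurse on the right subtree first, then the left.
Recursive splits:
  root=24; inorder splits into left=[3, 23], right=[25, 27]
  root=25; inorder splits into left=[], right=[27]
  root=27; inorder splits into left=[], right=[]
  root=23; inorder splits into left=[3], right=[]
  root=3; inorder splits into left=[], right=[]
Reconstructed level-order: [24, 23, 25, 3, 27]


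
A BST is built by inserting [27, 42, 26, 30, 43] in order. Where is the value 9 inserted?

Starting tree (level order): [27, 26, 42, None, None, 30, 43]
Insertion path: 27 -> 26
Result: insert 9 as left child of 26
Final tree (level order): [27, 26, 42, 9, None, 30, 43]


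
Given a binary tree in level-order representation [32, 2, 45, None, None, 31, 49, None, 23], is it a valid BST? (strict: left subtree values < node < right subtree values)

Level-order array: [32, 2, 45, None, None, 31, 49, None, 23]
Validate using subtree bounds (lo, hi): at each node, require lo < value < hi,
then recurse left with hi=value and right with lo=value.
Preorder trace (stopping at first violation):
  at node 32 with bounds (-inf, +inf): OK
  at node 2 with bounds (-inf, 32): OK
  at node 45 with bounds (32, +inf): OK
  at node 31 with bounds (32, 45): VIOLATION
Node 31 violates its bound: not (32 < 31 < 45).
Result: Not a valid BST


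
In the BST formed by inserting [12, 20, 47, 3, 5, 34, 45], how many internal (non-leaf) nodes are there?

Tree built from: [12, 20, 47, 3, 5, 34, 45]
Tree (level-order array): [12, 3, 20, None, 5, None, 47, None, None, 34, None, None, 45]
Rule: An internal node has at least one child.
Per-node child counts:
  node 12: 2 child(ren)
  node 3: 1 child(ren)
  node 5: 0 child(ren)
  node 20: 1 child(ren)
  node 47: 1 child(ren)
  node 34: 1 child(ren)
  node 45: 0 child(ren)
Matching nodes: [12, 3, 20, 47, 34]
Count of internal (non-leaf) nodes: 5


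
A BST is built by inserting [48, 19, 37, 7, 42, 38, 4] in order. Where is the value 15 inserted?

Starting tree (level order): [48, 19, None, 7, 37, 4, None, None, 42, None, None, 38]
Insertion path: 48 -> 19 -> 7
Result: insert 15 as right child of 7
Final tree (level order): [48, 19, None, 7, 37, 4, 15, None, 42, None, None, None, None, 38]


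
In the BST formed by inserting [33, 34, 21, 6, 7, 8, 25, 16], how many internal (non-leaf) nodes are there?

Tree built from: [33, 34, 21, 6, 7, 8, 25, 16]
Tree (level-order array): [33, 21, 34, 6, 25, None, None, None, 7, None, None, None, 8, None, 16]
Rule: An internal node has at least one child.
Per-node child counts:
  node 33: 2 child(ren)
  node 21: 2 child(ren)
  node 6: 1 child(ren)
  node 7: 1 child(ren)
  node 8: 1 child(ren)
  node 16: 0 child(ren)
  node 25: 0 child(ren)
  node 34: 0 child(ren)
Matching nodes: [33, 21, 6, 7, 8]
Count of internal (non-leaf) nodes: 5


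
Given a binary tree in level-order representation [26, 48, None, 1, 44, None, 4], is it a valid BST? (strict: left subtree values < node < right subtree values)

Level-order array: [26, 48, None, 1, 44, None, 4]
Validate using subtree bounds (lo, hi): at each node, require lo < value < hi,
then recurse left with hi=value and right with lo=value.
Preorder trace (stopping at first violation):
  at node 26 with bounds (-inf, +inf): OK
  at node 48 with bounds (-inf, 26): VIOLATION
Node 48 violates its bound: not (-inf < 48 < 26).
Result: Not a valid BST


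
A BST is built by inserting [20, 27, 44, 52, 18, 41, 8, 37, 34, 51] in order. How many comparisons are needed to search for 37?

Search path for 37: 20 -> 27 -> 44 -> 41 -> 37
Found: True
Comparisons: 5


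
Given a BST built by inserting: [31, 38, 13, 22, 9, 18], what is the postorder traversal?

Tree insertion order: [31, 38, 13, 22, 9, 18]
Tree (level-order array): [31, 13, 38, 9, 22, None, None, None, None, 18]
Postorder traversal: [9, 18, 22, 13, 38, 31]


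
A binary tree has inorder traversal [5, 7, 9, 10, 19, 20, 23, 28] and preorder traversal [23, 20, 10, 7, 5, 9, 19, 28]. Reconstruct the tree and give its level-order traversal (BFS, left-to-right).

Inorder:  [5, 7, 9, 10, 19, 20, 23, 28]
Preorder: [23, 20, 10, 7, 5, 9, 19, 28]
Algorithm: preorder visits root first, so consume preorder in order;
for each root, split the current inorder slice at that value into
left-subtree inorder and right-subtree inorder, then recurse.
Recursive splits:
  root=23; inorder splits into left=[5, 7, 9, 10, 19, 20], right=[28]
  root=20; inorder splits into left=[5, 7, 9, 10, 19], right=[]
  root=10; inorder splits into left=[5, 7, 9], right=[19]
  root=7; inorder splits into left=[5], right=[9]
  root=5; inorder splits into left=[], right=[]
  root=9; inorder splits into left=[], right=[]
  root=19; inorder splits into left=[], right=[]
  root=28; inorder splits into left=[], right=[]
Reconstructed level-order: [23, 20, 28, 10, 7, 19, 5, 9]


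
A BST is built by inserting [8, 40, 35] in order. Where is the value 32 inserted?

Starting tree (level order): [8, None, 40, 35]
Insertion path: 8 -> 40 -> 35
Result: insert 32 as left child of 35
Final tree (level order): [8, None, 40, 35, None, 32]


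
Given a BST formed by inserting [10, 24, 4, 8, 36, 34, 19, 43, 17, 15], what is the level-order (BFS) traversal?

Tree insertion order: [10, 24, 4, 8, 36, 34, 19, 43, 17, 15]
Tree (level-order array): [10, 4, 24, None, 8, 19, 36, None, None, 17, None, 34, 43, 15]
BFS from the root, enqueuing left then right child of each popped node:
  queue [10] -> pop 10, enqueue [4, 24], visited so far: [10]
  queue [4, 24] -> pop 4, enqueue [8], visited so far: [10, 4]
  queue [24, 8] -> pop 24, enqueue [19, 36], visited so far: [10, 4, 24]
  queue [8, 19, 36] -> pop 8, enqueue [none], visited so far: [10, 4, 24, 8]
  queue [19, 36] -> pop 19, enqueue [17], visited so far: [10, 4, 24, 8, 19]
  queue [36, 17] -> pop 36, enqueue [34, 43], visited so far: [10, 4, 24, 8, 19, 36]
  queue [17, 34, 43] -> pop 17, enqueue [15], visited so far: [10, 4, 24, 8, 19, 36, 17]
  queue [34, 43, 15] -> pop 34, enqueue [none], visited so far: [10, 4, 24, 8, 19, 36, 17, 34]
  queue [43, 15] -> pop 43, enqueue [none], visited so far: [10, 4, 24, 8, 19, 36, 17, 34, 43]
  queue [15] -> pop 15, enqueue [none], visited so far: [10, 4, 24, 8, 19, 36, 17, 34, 43, 15]
Result: [10, 4, 24, 8, 19, 36, 17, 34, 43, 15]


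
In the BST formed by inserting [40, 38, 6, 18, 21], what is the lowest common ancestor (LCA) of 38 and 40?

Tree insertion order: [40, 38, 6, 18, 21]
Tree (level-order array): [40, 38, None, 6, None, None, 18, None, 21]
In a BST, the LCA of p=38, q=40 is the first node v on the
root-to-leaf path with p <= v <= q (go left if both < v, right if both > v).
Walk from root:
  at 40: 38 <= 40 <= 40, this is the LCA
LCA = 40


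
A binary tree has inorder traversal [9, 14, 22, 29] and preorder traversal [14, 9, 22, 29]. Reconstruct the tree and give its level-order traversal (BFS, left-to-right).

Inorder:  [9, 14, 22, 29]
Preorder: [14, 9, 22, 29]
Algorithm: preorder visits root first, so consume preorder in order;
for each root, split the current inorder slice at that value into
left-subtree inorder and right-subtree inorder, then recurse.
Recursive splits:
  root=14; inorder splits into left=[9], right=[22, 29]
  root=9; inorder splits into left=[], right=[]
  root=22; inorder splits into left=[], right=[29]
  root=29; inorder splits into left=[], right=[]
Reconstructed level-order: [14, 9, 22, 29]


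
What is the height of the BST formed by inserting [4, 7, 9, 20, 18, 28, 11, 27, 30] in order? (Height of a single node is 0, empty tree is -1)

Insertion order: [4, 7, 9, 20, 18, 28, 11, 27, 30]
Tree (level-order array): [4, None, 7, None, 9, None, 20, 18, 28, 11, None, 27, 30]
Compute height bottom-up (empty subtree = -1):
  height(11) = 1 + max(-1, -1) = 0
  height(18) = 1 + max(0, -1) = 1
  height(27) = 1 + max(-1, -1) = 0
  height(30) = 1 + max(-1, -1) = 0
  height(28) = 1 + max(0, 0) = 1
  height(20) = 1 + max(1, 1) = 2
  height(9) = 1 + max(-1, 2) = 3
  height(7) = 1 + max(-1, 3) = 4
  height(4) = 1 + max(-1, 4) = 5
Height = 5


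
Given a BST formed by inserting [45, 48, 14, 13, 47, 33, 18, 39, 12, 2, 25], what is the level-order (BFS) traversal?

Tree insertion order: [45, 48, 14, 13, 47, 33, 18, 39, 12, 2, 25]
Tree (level-order array): [45, 14, 48, 13, 33, 47, None, 12, None, 18, 39, None, None, 2, None, None, 25]
BFS from the root, enqueuing left then right child of each popped node:
  queue [45] -> pop 45, enqueue [14, 48], visited so far: [45]
  queue [14, 48] -> pop 14, enqueue [13, 33], visited so far: [45, 14]
  queue [48, 13, 33] -> pop 48, enqueue [47], visited so far: [45, 14, 48]
  queue [13, 33, 47] -> pop 13, enqueue [12], visited so far: [45, 14, 48, 13]
  queue [33, 47, 12] -> pop 33, enqueue [18, 39], visited so far: [45, 14, 48, 13, 33]
  queue [47, 12, 18, 39] -> pop 47, enqueue [none], visited so far: [45, 14, 48, 13, 33, 47]
  queue [12, 18, 39] -> pop 12, enqueue [2], visited so far: [45, 14, 48, 13, 33, 47, 12]
  queue [18, 39, 2] -> pop 18, enqueue [25], visited so far: [45, 14, 48, 13, 33, 47, 12, 18]
  queue [39, 2, 25] -> pop 39, enqueue [none], visited so far: [45, 14, 48, 13, 33, 47, 12, 18, 39]
  queue [2, 25] -> pop 2, enqueue [none], visited so far: [45, 14, 48, 13, 33, 47, 12, 18, 39, 2]
  queue [25] -> pop 25, enqueue [none], visited so far: [45, 14, 48, 13, 33, 47, 12, 18, 39, 2, 25]
Result: [45, 14, 48, 13, 33, 47, 12, 18, 39, 2, 25]


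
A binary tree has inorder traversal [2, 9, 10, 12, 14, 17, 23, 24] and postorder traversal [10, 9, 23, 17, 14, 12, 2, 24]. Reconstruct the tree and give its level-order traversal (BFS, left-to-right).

Inorder:   [2, 9, 10, 12, 14, 17, 23, 24]
Postorder: [10, 9, 23, 17, 14, 12, 2, 24]
Algorithm: postorder visits root last, so walk postorder right-to-left;
each value is the root of the current inorder slice — split it at that
value, recurse on the right subtree first, then the left.
Recursive splits:
  root=24; inorder splits into left=[2, 9, 10, 12, 14, 17, 23], right=[]
  root=2; inorder splits into left=[], right=[9, 10, 12, 14, 17, 23]
  root=12; inorder splits into left=[9, 10], right=[14, 17, 23]
  root=14; inorder splits into left=[], right=[17, 23]
  root=17; inorder splits into left=[], right=[23]
  root=23; inorder splits into left=[], right=[]
  root=9; inorder splits into left=[], right=[10]
  root=10; inorder splits into left=[], right=[]
Reconstructed level-order: [24, 2, 12, 9, 14, 10, 17, 23]


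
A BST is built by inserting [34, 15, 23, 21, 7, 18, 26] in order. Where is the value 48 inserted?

Starting tree (level order): [34, 15, None, 7, 23, None, None, 21, 26, 18]
Insertion path: 34
Result: insert 48 as right child of 34
Final tree (level order): [34, 15, 48, 7, 23, None, None, None, None, 21, 26, 18]


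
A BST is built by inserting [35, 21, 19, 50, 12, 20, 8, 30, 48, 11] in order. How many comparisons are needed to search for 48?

Search path for 48: 35 -> 50 -> 48
Found: True
Comparisons: 3


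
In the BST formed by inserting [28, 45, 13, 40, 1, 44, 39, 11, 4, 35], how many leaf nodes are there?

Tree built from: [28, 45, 13, 40, 1, 44, 39, 11, 4, 35]
Tree (level-order array): [28, 13, 45, 1, None, 40, None, None, 11, 39, 44, 4, None, 35]
Rule: A leaf has 0 children.
Per-node child counts:
  node 28: 2 child(ren)
  node 13: 1 child(ren)
  node 1: 1 child(ren)
  node 11: 1 child(ren)
  node 4: 0 child(ren)
  node 45: 1 child(ren)
  node 40: 2 child(ren)
  node 39: 1 child(ren)
  node 35: 0 child(ren)
  node 44: 0 child(ren)
Matching nodes: [4, 35, 44]
Count of leaf nodes: 3


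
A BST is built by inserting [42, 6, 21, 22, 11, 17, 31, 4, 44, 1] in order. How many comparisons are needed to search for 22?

Search path for 22: 42 -> 6 -> 21 -> 22
Found: True
Comparisons: 4


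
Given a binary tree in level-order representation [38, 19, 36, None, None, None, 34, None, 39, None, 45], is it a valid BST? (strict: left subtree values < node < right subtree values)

Level-order array: [38, 19, 36, None, None, None, 34, None, 39, None, 45]
Validate using subtree bounds (lo, hi): at each node, require lo < value < hi,
then recurse left with hi=value and right with lo=value.
Preorder trace (stopping at first violation):
  at node 38 with bounds (-inf, +inf): OK
  at node 19 with bounds (-inf, 38): OK
  at node 36 with bounds (38, +inf): VIOLATION
Node 36 violates its bound: not (38 < 36 < +inf).
Result: Not a valid BST


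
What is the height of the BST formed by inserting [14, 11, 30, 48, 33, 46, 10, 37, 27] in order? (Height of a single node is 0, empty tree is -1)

Insertion order: [14, 11, 30, 48, 33, 46, 10, 37, 27]
Tree (level-order array): [14, 11, 30, 10, None, 27, 48, None, None, None, None, 33, None, None, 46, 37]
Compute height bottom-up (empty subtree = -1):
  height(10) = 1 + max(-1, -1) = 0
  height(11) = 1 + max(0, -1) = 1
  height(27) = 1 + max(-1, -1) = 0
  height(37) = 1 + max(-1, -1) = 0
  height(46) = 1 + max(0, -1) = 1
  height(33) = 1 + max(-1, 1) = 2
  height(48) = 1 + max(2, -1) = 3
  height(30) = 1 + max(0, 3) = 4
  height(14) = 1 + max(1, 4) = 5
Height = 5


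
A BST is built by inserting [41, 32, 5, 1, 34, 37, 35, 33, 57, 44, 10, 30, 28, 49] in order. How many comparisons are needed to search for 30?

Search path for 30: 41 -> 32 -> 5 -> 10 -> 30
Found: True
Comparisons: 5


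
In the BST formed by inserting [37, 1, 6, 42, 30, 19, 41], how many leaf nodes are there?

Tree built from: [37, 1, 6, 42, 30, 19, 41]
Tree (level-order array): [37, 1, 42, None, 6, 41, None, None, 30, None, None, 19]
Rule: A leaf has 0 children.
Per-node child counts:
  node 37: 2 child(ren)
  node 1: 1 child(ren)
  node 6: 1 child(ren)
  node 30: 1 child(ren)
  node 19: 0 child(ren)
  node 42: 1 child(ren)
  node 41: 0 child(ren)
Matching nodes: [19, 41]
Count of leaf nodes: 2


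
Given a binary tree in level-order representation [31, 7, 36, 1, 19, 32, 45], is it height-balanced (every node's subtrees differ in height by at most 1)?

Tree (level-order array): [31, 7, 36, 1, 19, 32, 45]
Definition: a tree is height-balanced if, at every node, |h(left) - h(right)| <= 1 (empty subtree has height -1).
Bottom-up per-node check:
  node 1: h_left=-1, h_right=-1, diff=0 [OK], height=0
  node 19: h_left=-1, h_right=-1, diff=0 [OK], height=0
  node 7: h_left=0, h_right=0, diff=0 [OK], height=1
  node 32: h_left=-1, h_right=-1, diff=0 [OK], height=0
  node 45: h_left=-1, h_right=-1, diff=0 [OK], height=0
  node 36: h_left=0, h_right=0, diff=0 [OK], height=1
  node 31: h_left=1, h_right=1, diff=0 [OK], height=2
All nodes satisfy the balance condition.
Result: Balanced


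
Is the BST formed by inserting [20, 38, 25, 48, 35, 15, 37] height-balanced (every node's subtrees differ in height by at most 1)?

Tree (level-order array): [20, 15, 38, None, None, 25, 48, None, 35, None, None, None, 37]
Definition: a tree is height-balanced if, at every node, |h(left) - h(right)| <= 1 (empty subtree has height -1).
Bottom-up per-node check:
  node 15: h_left=-1, h_right=-1, diff=0 [OK], height=0
  node 37: h_left=-1, h_right=-1, diff=0 [OK], height=0
  node 35: h_left=-1, h_right=0, diff=1 [OK], height=1
  node 25: h_left=-1, h_right=1, diff=2 [FAIL (|-1-1|=2 > 1)], height=2
  node 48: h_left=-1, h_right=-1, diff=0 [OK], height=0
  node 38: h_left=2, h_right=0, diff=2 [FAIL (|2-0|=2 > 1)], height=3
  node 20: h_left=0, h_right=3, diff=3 [FAIL (|0-3|=3 > 1)], height=4
Node 25 violates the condition: |-1 - 1| = 2 > 1.
Result: Not balanced


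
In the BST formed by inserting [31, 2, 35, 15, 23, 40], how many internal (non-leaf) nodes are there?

Tree built from: [31, 2, 35, 15, 23, 40]
Tree (level-order array): [31, 2, 35, None, 15, None, 40, None, 23]
Rule: An internal node has at least one child.
Per-node child counts:
  node 31: 2 child(ren)
  node 2: 1 child(ren)
  node 15: 1 child(ren)
  node 23: 0 child(ren)
  node 35: 1 child(ren)
  node 40: 0 child(ren)
Matching nodes: [31, 2, 15, 35]
Count of internal (non-leaf) nodes: 4


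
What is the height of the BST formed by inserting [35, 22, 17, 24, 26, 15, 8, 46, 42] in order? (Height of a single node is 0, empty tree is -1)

Insertion order: [35, 22, 17, 24, 26, 15, 8, 46, 42]
Tree (level-order array): [35, 22, 46, 17, 24, 42, None, 15, None, None, 26, None, None, 8]
Compute height bottom-up (empty subtree = -1):
  height(8) = 1 + max(-1, -1) = 0
  height(15) = 1 + max(0, -1) = 1
  height(17) = 1 + max(1, -1) = 2
  height(26) = 1 + max(-1, -1) = 0
  height(24) = 1 + max(-1, 0) = 1
  height(22) = 1 + max(2, 1) = 3
  height(42) = 1 + max(-1, -1) = 0
  height(46) = 1 + max(0, -1) = 1
  height(35) = 1 + max(3, 1) = 4
Height = 4


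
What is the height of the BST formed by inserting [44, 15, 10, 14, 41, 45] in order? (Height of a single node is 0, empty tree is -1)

Insertion order: [44, 15, 10, 14, 41, 45]
Tree (level-order array): [44, 15, 45, 10, 41, None, None, None, 14]
Compute height bottom-up (empty subtree = -1):
  height(14) = 1 + max(-1, -1) = 0
  height(10) = 1 + max(-1, 0) = 1
  height(41) = 1 + max(-1, -1) = 0
  height(15) = 1 + max(1, 0) = 2
  height(45) = 1 + max(-1, -1) = 0
  height(44) = 1 + max(2, 0) = 3
Height = 3


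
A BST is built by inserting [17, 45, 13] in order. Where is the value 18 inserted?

Starting tree (level order): [17, 13, 45]
Insertion path: 17 -> 45
Result: insert 18 as left child of 45
Final tree (level order): [17, 13, 45, None, None, 18]


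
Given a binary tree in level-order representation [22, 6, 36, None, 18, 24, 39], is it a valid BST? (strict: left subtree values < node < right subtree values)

Level-order array: [22, 6, 36, None, 18, 24, 39]
Validate using subtree bounds (lo, hi): at each node, require lo < value < hi,
then recurse left with hi=value and right with lo=value.
Preorder trace (stopping at first violation):
  at node 22 with bounds (-inf, +inf): OK
  at node 6 with bounds (-inf, 22): OK
  at node 18 with bounds (6, 22): OK
  at node 36 with bounds (22, +inf): OK
  at node 24 with bounds (22, 36): OK
  at node 39 with bounds (36, +inf): OK
No violation found at any node.
Result: Valid BST


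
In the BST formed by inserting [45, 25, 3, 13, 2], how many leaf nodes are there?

Tree built from: [45, 25, 3, 13, 2]
Tree (level-order array): [45, 25, None, 3, None, 2, 13]
Rule: A leaf has 0 children.
Per-node child counts:
  node 45: 1 child(ren)
  node 25: 1 child(ren)
  node 3: 2 child(ren)
  node 2: 0 child(ren)
  node 13: 0 child(ren)
Matching nodes: [2, 13]
Count of leaf nodes: 2


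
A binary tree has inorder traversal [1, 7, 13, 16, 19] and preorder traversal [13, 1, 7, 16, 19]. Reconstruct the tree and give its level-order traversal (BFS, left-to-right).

Inorder:  [1, 7, 13, 16, 19]
Preorder: [13, 1, 7, 16, 19]
Algorithm: preorder visits root first, so consume preorder in order;
for each root, split the current inorder slice at that value into
left-subtree inorder and right-subtree inorder, then recurse.
Recursive splits:
  root=13; inorder splits into left=[1, 7], right=[16, 19]
  root=1; inorder splits into left=[], right=[7]
  root=7; inorder splits into left=[], right=[]
  root=16; inorder splits into left=[], right=[19]
  root=19; inorder splits into left=[], right=[]
Reconstructed level-order: [13, 1, 16, 7, 19]


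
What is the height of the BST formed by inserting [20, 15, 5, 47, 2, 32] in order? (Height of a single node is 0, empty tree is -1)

Insertion order: [20, 15, 5, 47, 2, 32]
Tree (level-order array): [20, 15, 47, 5, None, 32, None, 2]
Compute height bottom-up (empty subtree = -1):
  height(2) = 1 + max(-1, -1) = 0
  height(5) = 1 + max(0, -1) = 1
  height(15) = 1 + max(1, -1) = 2
  height(32) = 1 + max(-1, -1) = 0
  height(47) = 1 + max(0, -1) = 1
  height(20) = 1 + max(2, 1) = 3
Height = 3


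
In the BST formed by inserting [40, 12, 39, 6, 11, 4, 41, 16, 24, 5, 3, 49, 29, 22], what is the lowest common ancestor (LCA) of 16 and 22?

Tree insertion order: [40, 12, 39, 6, 11, 4, 41, 16, 24, 5, 3, 49, 29, 22]
Tree (level-order array): [40, 12, 41, 6, 39, None, 49, 4, 11, 16, None, None, None, 3, 5, None, None, None, 24, None, None, None, None, 22, 29]
In a BST, the LCA of p=16, q=22 is the first node v on the
root-to-leaf path with p <= v <= q (go left if both < v, right if both > v).
Walk from root:
  at 40: both 16 and 22 < 40, go left
  at 12: both 16 and 22 > 12, go right
  at 39: both 16 and 22 < 39, go left
  at 16: 16 <= 16 <= 22, this is the LCA
LCA = 16


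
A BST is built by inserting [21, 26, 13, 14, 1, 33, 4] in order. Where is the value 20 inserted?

Starting tree (level order): [21, 13, 26, 1, 14, None, 33, None, 4]
Insertion path: 21 -> 13 -> 14
Result: insert 20 as right child of 14
Final tree (level order): [21, 13, 26, 1, 14, None, 33, None, 4, None, 20]
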